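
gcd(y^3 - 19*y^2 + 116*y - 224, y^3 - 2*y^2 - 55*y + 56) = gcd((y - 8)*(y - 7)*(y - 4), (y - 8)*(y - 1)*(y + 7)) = y - 8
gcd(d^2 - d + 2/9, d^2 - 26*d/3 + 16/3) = d - 2/3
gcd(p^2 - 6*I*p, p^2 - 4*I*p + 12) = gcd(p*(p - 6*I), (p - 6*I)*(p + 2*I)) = p - 6*I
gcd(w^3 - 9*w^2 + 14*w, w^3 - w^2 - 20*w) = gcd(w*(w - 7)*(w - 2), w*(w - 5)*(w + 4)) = w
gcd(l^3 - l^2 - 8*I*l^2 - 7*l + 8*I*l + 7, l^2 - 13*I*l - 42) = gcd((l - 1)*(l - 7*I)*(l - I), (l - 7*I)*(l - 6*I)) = l - 7*I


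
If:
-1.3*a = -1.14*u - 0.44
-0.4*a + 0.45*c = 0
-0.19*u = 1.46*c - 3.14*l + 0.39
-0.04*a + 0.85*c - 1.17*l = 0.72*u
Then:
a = 0.24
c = 0.21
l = 0.22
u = -0.11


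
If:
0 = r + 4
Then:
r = -4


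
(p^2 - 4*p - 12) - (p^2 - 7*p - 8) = 3*p - 4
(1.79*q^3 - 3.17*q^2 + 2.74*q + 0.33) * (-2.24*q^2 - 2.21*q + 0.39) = -4.0096*q^5 + 3.1449*q^4 + 1.5662*q^3 - 8.0309*q^2 + 0.3393*q + 0.1287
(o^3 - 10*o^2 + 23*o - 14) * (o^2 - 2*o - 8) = o^5 - 12*o^4 + 35*o^3 + 20*o^2 - 156*o + 112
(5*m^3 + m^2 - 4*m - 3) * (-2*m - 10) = -10*m^4 - 52*m^3 - 2*m^2 + 46*m + 30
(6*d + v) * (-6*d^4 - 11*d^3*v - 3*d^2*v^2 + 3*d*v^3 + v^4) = -36*d^5 - 72*d^4*v - 29*d^3*v^2 + 15*d^2*v^3 + 9*d*v^4 + v^5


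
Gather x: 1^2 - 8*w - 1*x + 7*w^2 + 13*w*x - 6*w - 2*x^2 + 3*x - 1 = 7*w^2 - 14*w - 2*x^2 + x*(13*w + 2)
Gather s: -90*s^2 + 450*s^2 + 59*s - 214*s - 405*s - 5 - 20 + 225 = 360*s^2 - 560*s + 200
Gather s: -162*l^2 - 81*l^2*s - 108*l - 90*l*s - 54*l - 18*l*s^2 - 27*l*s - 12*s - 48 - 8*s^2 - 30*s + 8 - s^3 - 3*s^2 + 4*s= -162*l^2 - 162*l - s^3 + s^2*(-18*l - 11) + s*(-81*l^2 - 117*l - 38) - 40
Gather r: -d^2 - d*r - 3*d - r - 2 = -d^2 - 3*d + r*(-d - 1) - 2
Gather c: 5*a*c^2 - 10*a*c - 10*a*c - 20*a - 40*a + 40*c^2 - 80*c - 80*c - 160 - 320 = -60*a + c^2*(5*a + 40) + c*(-20*a - 160) - 480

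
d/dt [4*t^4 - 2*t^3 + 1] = t^2*(16*t - 6)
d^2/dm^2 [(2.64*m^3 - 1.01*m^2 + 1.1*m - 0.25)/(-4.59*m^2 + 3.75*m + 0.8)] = (5.6843418860808e-14*m^5 - 1.13686837721616e-13*m^4 - 105.21873*m^3 + 6.33446999999998*m^2 - 60.19155*m + 16.76005)/(96.702579*m^6 - 237.016125*m^5 + 143.077185*m^4 + 29.885625*m^3 - 24.9372*m^2 - 7.2*m - 0.512)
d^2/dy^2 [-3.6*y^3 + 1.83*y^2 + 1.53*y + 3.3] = 3.66 - 21.6*y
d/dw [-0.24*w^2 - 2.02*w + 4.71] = -0.48*w - 2.02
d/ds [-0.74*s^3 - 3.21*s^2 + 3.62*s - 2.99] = -2.22*s^2 - 6.42*s + 3.62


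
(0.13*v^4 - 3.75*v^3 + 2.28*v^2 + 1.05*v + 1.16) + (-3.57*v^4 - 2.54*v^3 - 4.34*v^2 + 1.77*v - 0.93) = -3.44*v^4 - 6.29*v^3 - 2.06*v^2 + 2.82*v + 0.23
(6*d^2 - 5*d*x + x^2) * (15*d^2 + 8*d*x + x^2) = 90*d^4 - 27*d^3*x - 19*d^2*x^2 + 3*d*x^3 + x^4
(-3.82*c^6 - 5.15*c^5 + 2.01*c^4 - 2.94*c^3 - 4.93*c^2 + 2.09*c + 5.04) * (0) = 0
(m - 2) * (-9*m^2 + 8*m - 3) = -9*m^3 + 26*m^2 - 19*m + 6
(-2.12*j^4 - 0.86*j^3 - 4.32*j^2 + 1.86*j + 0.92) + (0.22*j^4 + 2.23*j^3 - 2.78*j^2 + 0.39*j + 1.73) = -1.9*j^4 + 1.37*j^3 - 7.1*j^2 + 2.25*j + 2.65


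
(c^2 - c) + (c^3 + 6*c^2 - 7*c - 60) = c^3 + 7*c^2 - 8*c - 60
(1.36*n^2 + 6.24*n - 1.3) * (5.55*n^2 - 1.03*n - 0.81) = 7.548*n^4 + 33.2312*n^3 - 14.7438*n^2 - 3.7154*n + 1.053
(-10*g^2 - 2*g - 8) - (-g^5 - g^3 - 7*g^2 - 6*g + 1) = g^5 + g^3 - 3*g^2 + 4*g - 9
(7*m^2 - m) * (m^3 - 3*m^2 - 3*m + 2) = 7*m^5 - 22*m^4 - 18*m^3 + 17*m^2 - 2*m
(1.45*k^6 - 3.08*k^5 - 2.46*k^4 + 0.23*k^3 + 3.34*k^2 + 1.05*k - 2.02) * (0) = 0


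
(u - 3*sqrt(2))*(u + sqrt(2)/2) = u^2 - 5*sqrt(2)*u/2 - 3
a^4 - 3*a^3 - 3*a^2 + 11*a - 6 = (a - 3)*(a - 1)^2*(a + 2)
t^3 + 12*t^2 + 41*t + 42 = (t + 2)*(t + 3)*(t + 7)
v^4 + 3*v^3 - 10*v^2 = v^2*(v - 2)*(v + 5)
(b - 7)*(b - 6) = b^2 - 13*b + 42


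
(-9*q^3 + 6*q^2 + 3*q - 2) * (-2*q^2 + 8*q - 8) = 18*q^5 - 84*q^4 + 114*q^3 - 20*q^2 - 40*q + 16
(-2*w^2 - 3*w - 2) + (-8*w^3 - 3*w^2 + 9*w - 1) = -8*w^3 - 5*w^2 + 6*w - 3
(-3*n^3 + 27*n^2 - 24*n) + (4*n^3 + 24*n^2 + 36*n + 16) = n^3 + 51*n^2 + 12*n + 16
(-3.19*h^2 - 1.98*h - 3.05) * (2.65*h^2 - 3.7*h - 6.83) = -8.4535*h^4 + 6.556*h^3 + 21.0312*h^2 + 24.8084*h + 20.8315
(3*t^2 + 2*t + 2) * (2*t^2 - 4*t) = 6*t^4 - 8*t^3 - 4*t^2 - 8*t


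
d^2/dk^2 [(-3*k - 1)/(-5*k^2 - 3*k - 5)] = 2*((3*k + 1)*(10*k + 3)^2 - (45*k + 14)*(5*k^2 + 3*k + 5))/(5*k^2 + 3*k + 5)^3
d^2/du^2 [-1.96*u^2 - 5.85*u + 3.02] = -3.92000000000000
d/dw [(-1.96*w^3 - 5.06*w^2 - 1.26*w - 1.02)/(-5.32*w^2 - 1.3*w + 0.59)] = (10.4272*w^4 + 5.096*w^3 - 3.5944*w^2 - 16.8236*w - 2.0694)/(28.3024*w^4 + 13.832*w^3 - 4.5876*w^2 - 1.534*w + 0.3481)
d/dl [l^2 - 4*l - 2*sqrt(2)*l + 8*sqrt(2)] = 2*l - 4 - 2*sqrt(2)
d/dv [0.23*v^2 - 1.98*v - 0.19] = 0.46*v - 1.98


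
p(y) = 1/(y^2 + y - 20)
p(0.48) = -0.05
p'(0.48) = -0.01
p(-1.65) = -0.05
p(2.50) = -0.09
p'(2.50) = -0.05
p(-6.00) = 0.10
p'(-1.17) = 0.00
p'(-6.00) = 0.11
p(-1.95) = -0.06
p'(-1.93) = 0.01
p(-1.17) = -0.05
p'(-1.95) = 0.01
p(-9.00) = 0.02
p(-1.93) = -0.05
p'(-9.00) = 0.01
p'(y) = (-2*y - 1)/(y^2 + y - 20)^2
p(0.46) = -0.05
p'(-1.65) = 0.01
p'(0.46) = -0.01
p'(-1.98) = 0.01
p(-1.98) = -0.06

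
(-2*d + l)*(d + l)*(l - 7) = -2*d^2*l + 14*d^2 - d*l^2 + 7*d*l + l^3 - 7*l^2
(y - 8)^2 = y^2 - 16*y + 64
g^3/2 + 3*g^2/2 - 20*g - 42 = (g/2 + 1)*(g - 6)*(g + 7)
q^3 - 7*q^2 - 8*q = q*(q - 8)*(q + 1)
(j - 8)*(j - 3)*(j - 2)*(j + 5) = j^4 - 8*j^3 - 19*j^2 + 182*j - 240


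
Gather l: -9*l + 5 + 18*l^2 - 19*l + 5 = 18*l^2 - 28*l + 10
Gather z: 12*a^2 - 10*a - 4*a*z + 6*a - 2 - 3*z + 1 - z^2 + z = 12*a^2 - 4*a - z^2 + z*(-4*a - 2) - 1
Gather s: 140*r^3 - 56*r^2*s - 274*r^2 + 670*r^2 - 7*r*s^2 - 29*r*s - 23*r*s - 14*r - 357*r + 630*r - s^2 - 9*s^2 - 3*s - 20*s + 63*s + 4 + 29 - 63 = 140*r^3 + 396*r^2 + 259*r + s^2*(-7*r - 10) + s*(-56*r^2 - 52*r + 40) - 30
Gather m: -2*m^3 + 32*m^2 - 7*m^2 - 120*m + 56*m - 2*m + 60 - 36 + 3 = -2*m^3 + 25*m^2 - 66*m + 27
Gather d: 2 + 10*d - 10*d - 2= 0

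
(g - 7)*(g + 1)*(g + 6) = g^3 - 43*g - 42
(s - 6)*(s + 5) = s^2 - s - 30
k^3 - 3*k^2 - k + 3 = (k - 3)*(k - 1)*(k + 1)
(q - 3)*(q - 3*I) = q^2 - 3*q - 3*I*q + 9*I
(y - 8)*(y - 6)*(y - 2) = y^3 - 16*y^2 + 76*y - 96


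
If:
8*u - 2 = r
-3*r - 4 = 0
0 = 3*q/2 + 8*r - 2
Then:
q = 76/9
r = -4/3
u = 1/12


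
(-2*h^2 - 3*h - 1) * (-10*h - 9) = 20*h^3 + 48*h^2 + 37*h + 9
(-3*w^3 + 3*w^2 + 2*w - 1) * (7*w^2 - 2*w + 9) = -21*w^5 + 27*w^4 - 19*w^3 + 16*w^2 + 20*w - 9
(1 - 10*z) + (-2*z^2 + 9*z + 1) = -2*z^2 - z + 2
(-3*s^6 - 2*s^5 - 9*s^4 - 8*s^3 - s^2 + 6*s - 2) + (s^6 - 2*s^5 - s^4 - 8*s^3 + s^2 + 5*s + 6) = -2*s^6 - 4*s^5 - 10*s^4 - 16*s^3 + 11*s + 4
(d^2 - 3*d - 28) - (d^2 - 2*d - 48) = 20 - d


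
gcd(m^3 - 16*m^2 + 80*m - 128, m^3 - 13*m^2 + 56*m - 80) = m^2 - 8*m + 16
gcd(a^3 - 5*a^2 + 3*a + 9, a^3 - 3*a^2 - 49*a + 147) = a - 3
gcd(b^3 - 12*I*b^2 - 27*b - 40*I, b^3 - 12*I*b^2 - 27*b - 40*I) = b^3 - 12*I*b^2 - 27*b - 40*I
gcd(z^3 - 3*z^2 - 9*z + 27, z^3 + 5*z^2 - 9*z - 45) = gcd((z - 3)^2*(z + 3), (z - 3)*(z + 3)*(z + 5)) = z^2 - 9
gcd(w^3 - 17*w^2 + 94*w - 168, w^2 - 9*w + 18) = w - 6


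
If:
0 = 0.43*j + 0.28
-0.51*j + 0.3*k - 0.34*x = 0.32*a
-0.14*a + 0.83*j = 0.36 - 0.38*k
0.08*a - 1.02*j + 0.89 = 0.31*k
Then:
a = 23.96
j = -0.65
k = 11.20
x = -11.69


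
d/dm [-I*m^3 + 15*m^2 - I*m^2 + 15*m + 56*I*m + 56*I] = -3*I*m^2 + 2*m*(15 - I) + 15 + 56*I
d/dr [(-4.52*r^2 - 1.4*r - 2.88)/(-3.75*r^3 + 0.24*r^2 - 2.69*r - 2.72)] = (-16.95*r^4 - 10.5*r^3 - 19.9052*r^2 + 25.9712*r - 3.9392)/(14.0625*r^6 - 1.8*r^5 + 20.2326*r^4 + 19.1088*r^3 + 5.9305*r^2 + 14.6336*r + 7.3984)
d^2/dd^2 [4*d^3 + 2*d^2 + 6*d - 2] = 24*d + 4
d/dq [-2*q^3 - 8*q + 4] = -6*q^2 - 8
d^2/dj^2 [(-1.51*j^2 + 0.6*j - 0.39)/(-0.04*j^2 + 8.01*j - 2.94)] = (0.965688*j^3 - 1.06171199999994*j^2 - 0.32637600000001*j + 47.797542)/(6.4e-5*j^6 - 0.038448*j^5 + 7.713324*j^4 - 519.574257*j^3 + 566.929314*j^2 - 207.705708*j + 25.412184)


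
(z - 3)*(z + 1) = z^2 - 2*z - 3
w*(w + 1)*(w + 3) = w^3 + 4*w^2 + 3*w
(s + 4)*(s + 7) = s^2 + 11*s + 28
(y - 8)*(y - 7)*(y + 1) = y^3 - 14*y^2 + 41*y + 56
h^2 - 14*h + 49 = (h - 7)^2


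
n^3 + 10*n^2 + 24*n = n*(n + 4)*(n + 6)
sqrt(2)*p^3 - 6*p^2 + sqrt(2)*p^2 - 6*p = p*(p - 3*sqrt(2))*(sqrt(2)*p + sqrt(2))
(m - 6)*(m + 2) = m^2 - 4*m - 12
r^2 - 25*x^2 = (r - 5*x)*(r + 5*x)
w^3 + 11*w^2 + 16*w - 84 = (w - 2)*(w + 6)*(w + 7)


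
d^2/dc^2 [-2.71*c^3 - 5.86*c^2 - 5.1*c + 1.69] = -16.26*c - 11.72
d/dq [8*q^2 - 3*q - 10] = 16*q - 3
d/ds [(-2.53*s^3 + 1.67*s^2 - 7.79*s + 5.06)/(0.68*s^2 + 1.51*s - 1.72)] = (-1.7204*s^4 - 7.6406*s^3 + 20.8737*s^2 - 12.6264*s + 5.7582)/(0.4624*s^4 + 2.0536*s^3 - 0.0590999999999999*s^2 - 5.1944*s + 2.9584)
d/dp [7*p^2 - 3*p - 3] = 14*p - 3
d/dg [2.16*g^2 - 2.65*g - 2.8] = 4.32*g - 2.65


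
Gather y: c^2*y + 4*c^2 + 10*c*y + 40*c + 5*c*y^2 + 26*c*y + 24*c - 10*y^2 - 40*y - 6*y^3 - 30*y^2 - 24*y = 4*c^2 + 64*c - 6*y^3 + y^2*(5*c - 40) + y*(c^2 + 36*c - 64)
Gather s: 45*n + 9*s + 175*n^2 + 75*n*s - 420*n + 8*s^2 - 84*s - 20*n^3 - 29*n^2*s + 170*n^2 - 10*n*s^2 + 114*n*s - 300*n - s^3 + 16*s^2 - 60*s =-20*n^3 + 345*n^2 - 675*n - s^3 + s^2*(24 - 10*n) + s*(-29*n^2 + 189*n - 135)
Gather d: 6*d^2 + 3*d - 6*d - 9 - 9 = 6*d^2 - 3*d - 18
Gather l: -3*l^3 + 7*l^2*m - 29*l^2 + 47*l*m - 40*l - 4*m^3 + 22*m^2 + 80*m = -3*l^3 + l^2*(7*m - 29) + l*(47*m - 40) - 4*m^3 + 22*m^2 + 80*m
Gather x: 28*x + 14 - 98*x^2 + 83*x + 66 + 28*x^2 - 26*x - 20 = -70*x^2 + 85*x + 60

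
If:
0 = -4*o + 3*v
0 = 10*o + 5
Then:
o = -1/2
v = -2/3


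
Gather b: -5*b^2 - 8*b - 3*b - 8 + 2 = -5*b^2 - 11*b - 6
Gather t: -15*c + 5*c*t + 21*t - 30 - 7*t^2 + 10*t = -15*c - 7*t^2 + t*(5*c + 31) - 30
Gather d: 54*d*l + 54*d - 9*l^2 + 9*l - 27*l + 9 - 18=d*(54*l + 54) - 9*l^2 - 18*l - 9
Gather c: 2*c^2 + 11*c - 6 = 2*c^2 + 11*c - 6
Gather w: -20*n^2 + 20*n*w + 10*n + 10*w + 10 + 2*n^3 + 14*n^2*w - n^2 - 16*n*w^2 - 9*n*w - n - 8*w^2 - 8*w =2*n^3 - 21*n^2 + 9*n + w^2*(-16*n - 8) + w*(14*n^2 + 11*n + 2) + 10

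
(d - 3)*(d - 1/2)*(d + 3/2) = d^3 - 2*d^2 - 15*d/4 + 9/4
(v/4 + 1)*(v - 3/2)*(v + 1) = v^3/4 + 7*v^2/8 - 7*v/8 - 3/2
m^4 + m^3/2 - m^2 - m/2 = m*(m - 1)*(m + 1/2)*(m + 1)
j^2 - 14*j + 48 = (j - 8)*(j - 6)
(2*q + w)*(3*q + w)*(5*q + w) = 30*q^3 + 31*q^2*w + 10*q*w^2 + w^3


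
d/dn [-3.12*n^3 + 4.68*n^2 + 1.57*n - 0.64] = -9.36*n^2 + 9.36*n + 1.57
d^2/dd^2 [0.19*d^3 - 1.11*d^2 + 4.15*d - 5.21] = 1.14*d - 2.22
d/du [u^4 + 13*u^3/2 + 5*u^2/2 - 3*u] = 4*u^3 + 39*u^2/2 + 5*u - 3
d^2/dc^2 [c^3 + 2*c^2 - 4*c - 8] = 6*c + 4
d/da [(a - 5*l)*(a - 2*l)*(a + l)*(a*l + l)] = l*(4*a^3 - 18*a^2*l + 3*a^2 + 6*a*l^2 - 12*a*l + 10*l^3 + 3*l^2)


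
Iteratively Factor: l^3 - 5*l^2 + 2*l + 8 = (l - 4)*(l^2 - l - 2) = (l - 4)*(l + 1)*(l - 2)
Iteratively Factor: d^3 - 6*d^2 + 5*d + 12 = (d - 4)*(d^2 - 2*d - 3) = (d - 4)*(d - 3)*(d + 1)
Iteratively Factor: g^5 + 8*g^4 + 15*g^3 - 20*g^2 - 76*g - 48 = (g - 2)*(g^4 + 10*g^3 + 35*g^2 + 50*g + 24) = (g - 2)*(g + 2)*(g^3 + 8*g^2 + 19*g + 12) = (g - 2)*(g + 2)*(g + 3)*(g^2 + 5*g + 4) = (g - 2)*(g + 2)*(g + 3)*(g + 4)*(g + 1)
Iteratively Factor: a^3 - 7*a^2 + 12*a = (a - 4)*(a^2 - 3*a) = a*(a - 4)*(a - 3)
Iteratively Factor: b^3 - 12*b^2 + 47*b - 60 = (b - 5)*(b^2 - 7*b + 12) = (b - 5)*(b - 3)*(b - 4)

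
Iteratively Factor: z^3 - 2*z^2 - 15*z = (z - 5)*(z^2 + 3*z) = z*(z - 5)*(z + 3)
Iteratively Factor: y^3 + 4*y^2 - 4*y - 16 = (y + 2)*(y^2 + 2*y - 8) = (y - 2)*(y + 2)*(y + 4)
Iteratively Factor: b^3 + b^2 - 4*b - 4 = (b + 1)*(b^2 - 4) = (b + 1)*(b + 2)*(b - 2)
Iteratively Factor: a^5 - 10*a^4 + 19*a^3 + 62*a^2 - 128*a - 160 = (a - 5)*(a^4 - 5*a^3 - 6*a^2 + 32*a + 32) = (a - 5)*(a + 1)*(a^3 - 6*a^2 + 32) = (a - 5)*(a - 4)*(a + 1)*(a^2 - 2*a - 8) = (a - 5)*(a - 4)^2*(a + 1)*(a + 2)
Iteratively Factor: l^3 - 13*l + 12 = (l - 3)*(l^2 + 3*l - 4) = (l - 3)*(l - 1)*(l + 4)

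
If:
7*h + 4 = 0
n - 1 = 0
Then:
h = -4/7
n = 1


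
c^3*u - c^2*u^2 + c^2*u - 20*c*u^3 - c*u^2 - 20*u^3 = (c - 5*u)*(c + 4*u)*(c*u + u)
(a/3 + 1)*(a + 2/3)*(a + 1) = a^3/3 + 14*a^2/9 + 17*a/9 + 2/3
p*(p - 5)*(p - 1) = p^3 - 6*p^2 + 5*p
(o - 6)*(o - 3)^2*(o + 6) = o^4 - 6*o^3 - 27*o^2 + 216*o - 324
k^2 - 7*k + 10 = (k - 5)*(k - 2)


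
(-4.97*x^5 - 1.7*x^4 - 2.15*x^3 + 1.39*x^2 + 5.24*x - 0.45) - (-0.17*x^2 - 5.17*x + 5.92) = -4.97*x^5 - 1.7*x^4 - 2.15*x^3 + 1.56*x^2 + 10.41*x - 6.37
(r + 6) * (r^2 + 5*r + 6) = r^3 + 11*r^2 + 36*r + 36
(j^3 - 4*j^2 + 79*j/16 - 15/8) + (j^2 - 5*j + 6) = j^3 - 3*j^2 - j/16 + 33/8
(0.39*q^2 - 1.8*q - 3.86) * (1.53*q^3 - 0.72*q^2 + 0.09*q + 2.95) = 0.5967*q^5 - 3.0348*q^4 - 4.5747*q^3 + 3.7677*q^2 - 5.6574*q - 11.387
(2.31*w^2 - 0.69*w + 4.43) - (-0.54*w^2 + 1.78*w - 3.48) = 2.85*w^2 - 2.47*w + 7.91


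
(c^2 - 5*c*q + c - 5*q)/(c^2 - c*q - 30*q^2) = (-c^2 + 5*c*q - c + 5*q)/(-c^2 + c*q + 30*q^2)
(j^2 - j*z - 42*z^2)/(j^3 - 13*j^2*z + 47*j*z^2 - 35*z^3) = (j + 6*z)/(j^2 - 6*j*z + 5*z^2)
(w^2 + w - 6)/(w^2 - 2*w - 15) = (w - 2)/(w - 5)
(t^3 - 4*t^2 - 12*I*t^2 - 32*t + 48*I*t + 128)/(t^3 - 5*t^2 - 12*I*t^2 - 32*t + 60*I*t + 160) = (t - 4)/(t - 5)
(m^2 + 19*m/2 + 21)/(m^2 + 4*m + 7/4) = 2*(m + 6)/(2*m + 1)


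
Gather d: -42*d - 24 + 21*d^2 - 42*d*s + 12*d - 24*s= 21*d^2 + d*(-42*s - 30) - 24*s - 24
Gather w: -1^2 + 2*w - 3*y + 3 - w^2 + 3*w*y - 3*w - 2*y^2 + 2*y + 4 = -w^2 + w*(3*y - 1) - 2*y^2 - y + 6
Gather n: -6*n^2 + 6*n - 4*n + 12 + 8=-6*n^2 + 2*n + 20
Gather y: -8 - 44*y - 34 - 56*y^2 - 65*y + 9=-56*y^2 - 109*y - 33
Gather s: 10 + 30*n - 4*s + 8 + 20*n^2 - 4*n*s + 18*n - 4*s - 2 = 20*n^2 + 48*n + s*(-4*n - 8) + 16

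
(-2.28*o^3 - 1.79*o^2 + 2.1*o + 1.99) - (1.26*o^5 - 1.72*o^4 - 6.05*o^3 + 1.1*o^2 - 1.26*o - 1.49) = -1.26*o^5 + 1.72*o^4 + 3.77*o^3 - 2.89*o^2 + 3.36*o + 3.48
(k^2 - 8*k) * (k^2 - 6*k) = k^4 - 14*k^3 + 48*k^2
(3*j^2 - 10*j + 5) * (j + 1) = 3*j^3 - 7*j^2 - 5*j + 5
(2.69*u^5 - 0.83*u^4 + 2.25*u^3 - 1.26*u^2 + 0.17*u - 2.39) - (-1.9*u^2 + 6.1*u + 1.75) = 2.69*u^5 - 0.83*u^4 + 2.25*u^3 + 0.64*u^2 - 5.93*u - 4.14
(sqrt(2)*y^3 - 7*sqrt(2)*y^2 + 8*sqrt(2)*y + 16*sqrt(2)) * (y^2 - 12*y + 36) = sqrt(2)*y^5 - 19*sqrt(2)*y^4 + 128*sqrt(2)*y^3 - 332*sqrt(2)*y^2 + 96*sqrt(2)*y + 576*sqrt(2)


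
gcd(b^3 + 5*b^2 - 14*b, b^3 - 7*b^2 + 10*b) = b^2 - 2*b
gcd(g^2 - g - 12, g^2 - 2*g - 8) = g - 4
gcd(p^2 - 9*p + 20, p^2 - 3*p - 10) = p - 5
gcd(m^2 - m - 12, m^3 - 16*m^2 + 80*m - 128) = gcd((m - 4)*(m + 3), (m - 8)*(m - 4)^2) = m - 4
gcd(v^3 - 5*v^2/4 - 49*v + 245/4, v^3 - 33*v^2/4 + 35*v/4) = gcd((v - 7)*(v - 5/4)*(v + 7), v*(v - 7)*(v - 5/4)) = v^2 - 33*v/4 + 35/4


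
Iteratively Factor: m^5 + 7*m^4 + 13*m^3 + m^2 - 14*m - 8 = (m + 1)*(m^4 + 6*m^3 + 7*m^2 - 6*m - 8) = (m - 1)*(m + 1)*(m^3 + 7*m^2 + 14*m + 8) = (m - 1)*(m + 1)^2*(m^2 + 6*m + 8) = (m - 1)*(m + 1)^2*(m + 4)*(m + 2)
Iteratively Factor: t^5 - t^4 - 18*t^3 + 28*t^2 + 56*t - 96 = (t - 2)*(t^4 + t^3 - 16*t^2 - 4*t + 48) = (t - 3)*(t - 2)*(t^3 + 4*t^2 - 4*t - 16) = (t - 3)*(t - 2)^2*(t^2 + 6*t + 8) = (t - 3)*(t - 2)^2*(t + 4)*(t + 2)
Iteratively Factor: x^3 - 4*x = (x + 2)*(x^2 - 2*x) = x*(x + 2)*(x - 2)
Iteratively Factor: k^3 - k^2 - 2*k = (k - 2)*(k^2 + k) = k*(k - 2)*(k + 1)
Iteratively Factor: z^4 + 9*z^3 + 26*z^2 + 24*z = (z + 4)*(z^3 + 5*z^2 + 6*z) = (z + 3)*(z + 4)*(z^2 + 2*z) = z*(z + 3)*(z + 4)*(z + 2)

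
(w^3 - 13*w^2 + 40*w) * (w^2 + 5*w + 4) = w^5 - 8*w^4 - 21*w^3 + 148*w^2 + 160*w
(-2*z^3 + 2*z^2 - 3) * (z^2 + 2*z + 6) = -2*z^5 - 2*z^4 - 8*z^3 + 9*z^2 - 6*z - 18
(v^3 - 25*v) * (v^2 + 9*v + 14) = v^5 + 9*v^4 - 11*v^3 - 225*v^2 - 350*v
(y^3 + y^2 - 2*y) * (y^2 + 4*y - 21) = y^5 + 5*y^4 - 19*y^3 - 29*y^2 + 42*y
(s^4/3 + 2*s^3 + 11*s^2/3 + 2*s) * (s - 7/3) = s^5/3 + 11*s^4/9 - s^3 - 59*s^2/9 - 14*s/3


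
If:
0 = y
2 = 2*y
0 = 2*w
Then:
No Solution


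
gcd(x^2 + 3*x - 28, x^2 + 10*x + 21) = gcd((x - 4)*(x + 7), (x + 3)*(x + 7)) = x + 7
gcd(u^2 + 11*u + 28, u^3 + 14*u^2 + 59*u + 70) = u + 7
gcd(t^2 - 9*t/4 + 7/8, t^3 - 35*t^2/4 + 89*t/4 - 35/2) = t - 7/4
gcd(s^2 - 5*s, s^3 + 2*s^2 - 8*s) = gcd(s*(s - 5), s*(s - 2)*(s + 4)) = s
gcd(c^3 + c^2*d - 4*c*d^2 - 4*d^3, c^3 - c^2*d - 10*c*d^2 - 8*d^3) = c^2 + 3*c*d + 2*d^2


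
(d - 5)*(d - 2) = d^2 - 7*d + 10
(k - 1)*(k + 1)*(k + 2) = k^3 + 2*k^2 - k - 2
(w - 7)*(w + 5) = w^2 - 2*w - 35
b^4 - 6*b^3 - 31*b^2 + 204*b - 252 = (b - 7)*(b - 3)*(b - 2)*(b + 6)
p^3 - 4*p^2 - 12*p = p*(p - 6)*(p + 2)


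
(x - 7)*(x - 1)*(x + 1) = x^3 - 7*x^2 - x + 7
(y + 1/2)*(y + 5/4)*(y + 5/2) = y^3 + 17*y^2/4 + 5*y + 25/16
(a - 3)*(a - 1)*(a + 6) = a^3 + 2*a^2 - 21*a + 18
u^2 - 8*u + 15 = (u - 5)*(u - 3)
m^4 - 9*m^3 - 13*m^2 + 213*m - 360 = (m - 8)*(m - 3)^2*(m + 5)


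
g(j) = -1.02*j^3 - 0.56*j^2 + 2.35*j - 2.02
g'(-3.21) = -25.59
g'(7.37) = -172.11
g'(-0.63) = 1.84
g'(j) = -3.06*j^2 - 1.12*j + 2.35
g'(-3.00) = -21.83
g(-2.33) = 2.37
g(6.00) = -228.40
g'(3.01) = -28.75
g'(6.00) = -114.53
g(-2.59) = 5.86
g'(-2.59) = -15.28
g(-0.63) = -3.47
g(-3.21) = 18.40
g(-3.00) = 13.43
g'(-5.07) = -70.63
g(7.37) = -423.44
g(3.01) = -27.84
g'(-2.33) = -11.65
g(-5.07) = 104.60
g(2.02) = -7.97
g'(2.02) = -12.40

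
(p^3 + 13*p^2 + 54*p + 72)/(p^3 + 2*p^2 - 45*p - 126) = (p + 4)/(p - 7)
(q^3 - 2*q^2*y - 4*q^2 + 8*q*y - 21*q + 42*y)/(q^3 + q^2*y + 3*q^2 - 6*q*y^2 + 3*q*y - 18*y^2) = (q - 7)/(q + 3*y)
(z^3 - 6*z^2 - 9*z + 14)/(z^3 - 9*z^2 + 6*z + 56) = (z - 1)/(z - 4)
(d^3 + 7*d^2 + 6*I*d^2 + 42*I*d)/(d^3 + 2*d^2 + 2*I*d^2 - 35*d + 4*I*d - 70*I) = d*(d + 6*I)/(d^2 + d*(-5 + 2*I) - 10*I)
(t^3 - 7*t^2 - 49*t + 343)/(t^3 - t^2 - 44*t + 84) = (t^2 - 14*t + 49)/(t^2 - 8*t + 12)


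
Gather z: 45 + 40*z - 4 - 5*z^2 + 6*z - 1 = -5*z^2 + 46*z + 40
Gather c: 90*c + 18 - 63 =90*c - 45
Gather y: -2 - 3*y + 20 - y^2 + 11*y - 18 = -y^2 + 8*y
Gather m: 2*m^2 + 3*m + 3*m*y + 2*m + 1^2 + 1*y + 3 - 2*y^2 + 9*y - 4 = 2*m^2 + m*(3*y + 5) - 2*y^2 + 10*y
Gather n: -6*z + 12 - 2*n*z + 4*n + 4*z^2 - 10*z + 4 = n*(4 - 2*z) + 4*z^2 - 16*z + 16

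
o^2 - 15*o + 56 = (o - 8)*(o - 7)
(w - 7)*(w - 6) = w^2 - 13*w + 42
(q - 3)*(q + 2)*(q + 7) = q^3 + 6*q^2 - 13*q - 42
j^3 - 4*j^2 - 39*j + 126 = (j - 7)*(j - 3)*(j + 6)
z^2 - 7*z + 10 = (z - 5)*(z - 2)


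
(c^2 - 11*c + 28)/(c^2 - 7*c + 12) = (c - 7)/(c - 3)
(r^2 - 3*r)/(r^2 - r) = (r - 3)/(r - 1)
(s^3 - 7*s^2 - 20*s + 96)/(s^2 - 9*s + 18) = (s^2 - 4*s - 32)/(s - 6)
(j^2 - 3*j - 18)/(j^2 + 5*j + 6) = (j - 6)/(j + 2)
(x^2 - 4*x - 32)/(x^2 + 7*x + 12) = (x - 8)/(x + 3)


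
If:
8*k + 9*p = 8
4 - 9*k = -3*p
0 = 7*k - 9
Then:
No Solution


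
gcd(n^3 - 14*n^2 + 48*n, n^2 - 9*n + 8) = n - 8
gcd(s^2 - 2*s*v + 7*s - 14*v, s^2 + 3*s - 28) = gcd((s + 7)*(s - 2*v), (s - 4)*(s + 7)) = s + 7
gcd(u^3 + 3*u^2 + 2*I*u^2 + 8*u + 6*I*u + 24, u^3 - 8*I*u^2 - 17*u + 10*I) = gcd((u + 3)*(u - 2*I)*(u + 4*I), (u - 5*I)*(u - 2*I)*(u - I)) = u - 2*I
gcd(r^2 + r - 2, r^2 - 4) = r + 2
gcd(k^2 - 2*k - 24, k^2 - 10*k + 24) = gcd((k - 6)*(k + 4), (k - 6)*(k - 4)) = k - 6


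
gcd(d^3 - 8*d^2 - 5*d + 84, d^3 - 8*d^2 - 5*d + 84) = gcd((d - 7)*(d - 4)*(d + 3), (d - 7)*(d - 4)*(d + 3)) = d^3 - 8*d^2 - 5*d + 84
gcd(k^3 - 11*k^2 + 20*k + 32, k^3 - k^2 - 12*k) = k - 4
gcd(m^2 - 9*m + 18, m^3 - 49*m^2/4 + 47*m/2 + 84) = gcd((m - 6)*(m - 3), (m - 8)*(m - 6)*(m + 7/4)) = m - 6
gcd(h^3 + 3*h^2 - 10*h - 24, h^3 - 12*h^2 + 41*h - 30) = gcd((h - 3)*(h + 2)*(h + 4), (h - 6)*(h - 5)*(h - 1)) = 1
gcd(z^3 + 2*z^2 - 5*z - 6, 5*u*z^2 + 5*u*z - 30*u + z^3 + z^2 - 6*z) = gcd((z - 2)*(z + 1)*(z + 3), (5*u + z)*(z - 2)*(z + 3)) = z^2 + z - 6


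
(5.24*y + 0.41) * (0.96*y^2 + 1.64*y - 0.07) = 5.0304*y^3 + 8.9872*y^2 + 0.3056*y - 0.0287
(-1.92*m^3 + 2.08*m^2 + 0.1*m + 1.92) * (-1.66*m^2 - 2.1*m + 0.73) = 3.1872*m^5 + 0.5792*m^4 - 5.9356*m^3 - 1.8788*m^2 - 3.959*m + 1.4016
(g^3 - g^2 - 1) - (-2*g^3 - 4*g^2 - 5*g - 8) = 3*g^3 + 3*g^2 + 5*g + 7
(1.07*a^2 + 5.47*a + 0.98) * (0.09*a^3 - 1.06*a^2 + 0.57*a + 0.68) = 0.0963*a^5 - 0.6419*a^4 - 5.1001*a^3 + 2.8067*a^2 + 4.2782*a + 0.6664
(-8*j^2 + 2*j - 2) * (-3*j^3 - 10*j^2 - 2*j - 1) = 24*j^5 + 74*j^4 + 2*j^3 + 24*j^2 + 2*j + 2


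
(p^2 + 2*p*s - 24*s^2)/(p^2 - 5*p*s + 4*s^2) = (p + 6*s)/(p - s)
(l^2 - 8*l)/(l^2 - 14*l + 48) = l/(l - 6)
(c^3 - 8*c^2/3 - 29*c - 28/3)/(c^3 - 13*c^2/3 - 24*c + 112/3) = (3*c + 1)/(3*c - 4)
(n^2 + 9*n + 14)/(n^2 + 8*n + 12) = (n + 7)/(n + 6)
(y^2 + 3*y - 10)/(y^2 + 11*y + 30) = (y - 2)/(y + 6)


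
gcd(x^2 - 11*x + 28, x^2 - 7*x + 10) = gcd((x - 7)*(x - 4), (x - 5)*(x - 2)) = 1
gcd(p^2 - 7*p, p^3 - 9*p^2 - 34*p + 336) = p - 7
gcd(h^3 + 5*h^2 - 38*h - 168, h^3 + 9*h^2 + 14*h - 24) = h + 4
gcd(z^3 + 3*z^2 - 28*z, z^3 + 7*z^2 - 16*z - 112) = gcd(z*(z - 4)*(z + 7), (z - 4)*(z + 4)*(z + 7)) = z^2 + 3*z - 28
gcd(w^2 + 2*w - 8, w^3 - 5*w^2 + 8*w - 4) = w - 2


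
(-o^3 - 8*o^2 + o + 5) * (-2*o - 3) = 2*o^4 + 19*o^3 + 22*o^2 - 13*o - 15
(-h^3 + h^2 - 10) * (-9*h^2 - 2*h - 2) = 9*h^5 - 7*h^4 + 88*h^2 + 20*h + 20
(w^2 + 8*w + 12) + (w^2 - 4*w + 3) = 2*w^2 + 4*w + 15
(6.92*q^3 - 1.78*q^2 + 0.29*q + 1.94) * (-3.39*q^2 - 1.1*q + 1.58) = -23.4588*q^5 - 1.5778*q^4 + 11.9085*q^3 - 9.708*q^2 - 1.6758*q + 3.0652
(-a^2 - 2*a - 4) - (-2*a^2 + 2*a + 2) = a^2 - 4*a - 6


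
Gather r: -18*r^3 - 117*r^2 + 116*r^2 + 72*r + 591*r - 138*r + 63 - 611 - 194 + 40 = -18*r^3 - r^2 + 525*r - 702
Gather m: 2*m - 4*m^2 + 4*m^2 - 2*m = 0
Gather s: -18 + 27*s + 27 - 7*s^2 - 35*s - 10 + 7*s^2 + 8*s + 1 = 0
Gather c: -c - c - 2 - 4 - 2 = -2*c - 8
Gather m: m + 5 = m + 5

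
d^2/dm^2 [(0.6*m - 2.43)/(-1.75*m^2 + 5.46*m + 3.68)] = ((0.6*m - 2.43)*(3.5*m - 5.46)*(7.0*m - 10.92) + (6.3*m - 15.057)*(-1.75*m^2 + 5.46*m + 3.68))/(-1.75*m^2 + 5.46*m + 3.68)^3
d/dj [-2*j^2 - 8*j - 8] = -4*j - 8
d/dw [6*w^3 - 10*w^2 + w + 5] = 18*w^2 - 20*w + 1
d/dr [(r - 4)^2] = 2*r - 8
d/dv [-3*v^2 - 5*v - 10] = -6*v - 5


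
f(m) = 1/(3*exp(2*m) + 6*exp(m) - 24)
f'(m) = (-6*exp(2*m) - 6*exp(m))/(3*exp(2*m) + 6*exp(m) - 24)^2 = -2*(exp(m) + 1)*exp(m)/(3*(exp(2*m) + 2*exp(m) - 8)^2)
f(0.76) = 0.39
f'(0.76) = -6.21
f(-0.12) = -0.06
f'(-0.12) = -0.04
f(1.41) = 0.02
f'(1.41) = -0.05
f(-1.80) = -0.04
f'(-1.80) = -0.00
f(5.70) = 0.00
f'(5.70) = -0.00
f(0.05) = -0.07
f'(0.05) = -0.06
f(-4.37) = -0.04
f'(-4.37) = -0.00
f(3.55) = 0.00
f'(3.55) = -0.00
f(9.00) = 0.00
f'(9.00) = 0.00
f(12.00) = 0.00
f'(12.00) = 0.00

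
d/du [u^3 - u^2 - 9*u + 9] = 3*u^2 - 2*u - 9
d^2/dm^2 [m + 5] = 0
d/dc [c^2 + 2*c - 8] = 2*c + 2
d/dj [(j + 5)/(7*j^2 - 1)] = (7*j^2 - 14*j*(j + 5) - 1)/(7*j^2 - 1)^2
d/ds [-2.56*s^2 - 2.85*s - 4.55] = -5.12*s - 2.85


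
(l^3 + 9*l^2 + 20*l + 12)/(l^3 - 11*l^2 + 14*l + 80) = (l^2 + 7*l + 6)/(l^2 - 13*l + 40)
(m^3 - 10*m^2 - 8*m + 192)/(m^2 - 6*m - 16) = (m^2 - 2*m - 24)/(m + 2)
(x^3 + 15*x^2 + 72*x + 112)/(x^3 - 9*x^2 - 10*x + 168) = (x^2 + 11*x + 28)/(x^2 - 13*x + 42)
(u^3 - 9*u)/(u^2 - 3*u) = u + 3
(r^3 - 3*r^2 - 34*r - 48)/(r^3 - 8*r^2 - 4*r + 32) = (r + 3)/(r - 2)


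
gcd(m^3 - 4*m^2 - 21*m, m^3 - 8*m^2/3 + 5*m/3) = m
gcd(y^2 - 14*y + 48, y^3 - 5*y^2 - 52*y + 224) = y - 8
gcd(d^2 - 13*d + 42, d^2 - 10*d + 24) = d - 6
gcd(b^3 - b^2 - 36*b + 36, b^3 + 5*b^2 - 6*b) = b^2 + 5*b - 6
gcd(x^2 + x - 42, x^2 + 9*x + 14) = x + 7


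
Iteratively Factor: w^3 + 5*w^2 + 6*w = (w + 2)*(w^2 + 3*w) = (w + 2)*(w + 3)*(w)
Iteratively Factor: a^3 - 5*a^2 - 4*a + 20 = (a + 2)*(a^2 - 7*a + 10) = (a - 5)*(a + 2)*(a - 2)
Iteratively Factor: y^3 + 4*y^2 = (y)*(y^2 + 4*y) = y*(y + 4)*(y)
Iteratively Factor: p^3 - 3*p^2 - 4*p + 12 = (p + 2)*(p^2 - 5*p + 6) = (p - 3)*(p + 2)*(p - 2)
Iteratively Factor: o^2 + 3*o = (o + 3)*(o)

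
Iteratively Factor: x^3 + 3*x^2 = (x)*(x^2 + 3*x) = x*(x + 3)*(x)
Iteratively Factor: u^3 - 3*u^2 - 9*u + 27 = (u - 3)*(u^2 - 9) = (u - 3)*(u + 3)*(u - 3)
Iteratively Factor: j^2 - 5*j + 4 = (j - 1)*(j - 4)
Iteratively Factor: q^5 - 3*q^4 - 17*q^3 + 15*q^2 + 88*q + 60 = (q - 3)*(q^4 - 17*q^2 - 36*q - 20) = (q - 3)*(q + 1)*(q^3 - q^2 - 16*q - 20) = (q - 3)*(q + 1)*(q + 2)*(q^2 - 3*q - 10) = (q - 3)*(q + 1)*(q + 2)^2*(q - 5)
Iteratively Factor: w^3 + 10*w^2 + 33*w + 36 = (w + 4)*(w^2 + 6*w + 9) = (w + 3)*(w + 4)*(w + 3)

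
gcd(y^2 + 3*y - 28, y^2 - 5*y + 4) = y - 4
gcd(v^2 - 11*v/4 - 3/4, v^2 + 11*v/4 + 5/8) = v + 1/4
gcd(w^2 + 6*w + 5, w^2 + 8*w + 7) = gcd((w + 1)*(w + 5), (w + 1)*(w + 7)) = w + 1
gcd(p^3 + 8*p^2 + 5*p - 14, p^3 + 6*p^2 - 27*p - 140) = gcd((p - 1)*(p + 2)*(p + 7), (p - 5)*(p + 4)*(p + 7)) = p + 7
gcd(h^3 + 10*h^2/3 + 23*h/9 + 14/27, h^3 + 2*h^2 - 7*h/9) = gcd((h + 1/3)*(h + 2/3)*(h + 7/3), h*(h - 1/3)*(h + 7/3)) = h + 7/3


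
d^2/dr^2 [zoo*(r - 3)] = 0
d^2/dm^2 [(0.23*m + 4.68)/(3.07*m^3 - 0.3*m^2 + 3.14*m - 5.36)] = (13.006362*m^5 + 528.031404*m^4 - 73.357388*m^3 + 318.629136*m^2 + 433.391616*m + 84.97696)/(28.934443*m^9 - 8.48241*m^8 + 89.611458*m^7 - 168.931032*m^6 + 121.274076*m^5 - 320.336808*m^4 + 325.85348*m^3 - 184.399008*m^2 + 270.632832*m - 153.990656)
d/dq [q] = 1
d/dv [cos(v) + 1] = -sin(v)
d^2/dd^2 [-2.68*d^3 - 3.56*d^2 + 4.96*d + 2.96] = -16.08*d - 7.12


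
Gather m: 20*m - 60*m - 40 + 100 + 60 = 120 - 40*m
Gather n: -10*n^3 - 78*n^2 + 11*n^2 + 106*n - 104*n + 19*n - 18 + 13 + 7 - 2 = -10*n^3 - 67*n^2 + 21*n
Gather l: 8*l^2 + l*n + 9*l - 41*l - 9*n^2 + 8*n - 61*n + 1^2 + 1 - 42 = 8*l^2 + l*(n - 32) - 9*n^2 - 53*n - 40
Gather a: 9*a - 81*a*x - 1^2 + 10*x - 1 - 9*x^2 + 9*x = a*(9 - 81*x) - 9*x^2 + 19*x - 2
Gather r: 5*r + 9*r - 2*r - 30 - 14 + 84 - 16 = 12*r + 24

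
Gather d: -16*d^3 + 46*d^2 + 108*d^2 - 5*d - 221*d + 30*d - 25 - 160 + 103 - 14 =-16*d^3 + 154*d^2 - 196*d - 96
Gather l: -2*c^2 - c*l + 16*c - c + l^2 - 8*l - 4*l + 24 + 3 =-2*c^2 + 15*c + l^2 + l*(-c - 12) + 27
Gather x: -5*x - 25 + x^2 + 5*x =x^2 - 25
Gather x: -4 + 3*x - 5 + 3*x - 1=6*x - 10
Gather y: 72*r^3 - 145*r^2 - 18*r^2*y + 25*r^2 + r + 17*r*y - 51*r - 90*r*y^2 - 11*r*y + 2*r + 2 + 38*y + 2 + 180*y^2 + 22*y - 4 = 72*r^3 - 120*r^2 - 48*r + y^2*(180 - 90*r) + y*(-18*r^2 + 6*r + 60)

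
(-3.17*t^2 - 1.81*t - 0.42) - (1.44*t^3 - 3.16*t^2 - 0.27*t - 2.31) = -1.44*t^3 - 0.00999999999999979*t^2 - 1.54*t + 1.89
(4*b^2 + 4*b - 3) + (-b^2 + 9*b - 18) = 3*b^2 + 13*b - 21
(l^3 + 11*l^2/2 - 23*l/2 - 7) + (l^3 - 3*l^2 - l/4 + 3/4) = 2*l^3 + 5*l^2/2 - 47*l/4 - 25/4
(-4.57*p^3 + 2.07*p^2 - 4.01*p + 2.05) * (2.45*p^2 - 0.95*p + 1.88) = -11.1965*p^5 + 9.413*p^4 - 20.3826*p^3 + 12.7236*p^2 - 9.4863*p + 3.854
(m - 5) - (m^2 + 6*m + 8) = -m^2 - 5*m - 13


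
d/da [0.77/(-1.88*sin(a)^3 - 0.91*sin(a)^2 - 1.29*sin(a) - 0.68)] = (4.3428*sin(a)^2 + 1.4014*sin(a) + 0.9933)*cos(a)/(1.88*sin(a)^3 + 0.91*sin(a)^2 + 1.29*sin(a) + 0.68)^2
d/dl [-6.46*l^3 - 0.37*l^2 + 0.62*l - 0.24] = -19.38*l^2 - 0.74*l + 0.62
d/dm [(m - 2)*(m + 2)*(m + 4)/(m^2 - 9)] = (m^4 - 23*m^2 - 40*m + 36)/(m^4 - 18*m^2 + 81)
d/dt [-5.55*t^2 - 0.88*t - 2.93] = -11.1*t - 0.88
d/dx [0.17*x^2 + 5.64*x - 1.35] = 0.34*x + 5.64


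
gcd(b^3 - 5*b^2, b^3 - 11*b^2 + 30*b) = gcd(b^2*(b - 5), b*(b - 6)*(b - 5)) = b^2 - 5*b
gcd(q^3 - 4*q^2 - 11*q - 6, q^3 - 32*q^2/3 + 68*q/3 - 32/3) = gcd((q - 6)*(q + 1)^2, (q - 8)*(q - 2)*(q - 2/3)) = 1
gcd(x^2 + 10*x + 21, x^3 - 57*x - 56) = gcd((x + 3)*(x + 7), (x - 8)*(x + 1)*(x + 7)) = x + 7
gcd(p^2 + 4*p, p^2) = p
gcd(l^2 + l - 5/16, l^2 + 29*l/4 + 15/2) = l + 5/4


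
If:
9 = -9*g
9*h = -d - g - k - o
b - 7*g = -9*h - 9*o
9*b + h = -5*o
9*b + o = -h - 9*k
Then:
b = 7/80 - 9*o/20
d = 1279*o/180 + 647/80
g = -1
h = -19*o/20 - 63/80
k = 4*o/9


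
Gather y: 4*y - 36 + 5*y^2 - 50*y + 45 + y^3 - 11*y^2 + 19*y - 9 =y^3 - 6*y^2 - 27*y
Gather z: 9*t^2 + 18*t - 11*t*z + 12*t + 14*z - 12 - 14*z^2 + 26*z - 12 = 9*t^2 + 30*t - 14*z^2 + z*(40 - 11*t) - 24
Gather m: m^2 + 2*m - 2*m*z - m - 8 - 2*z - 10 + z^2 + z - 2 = m^2 + m*(1 - 2*z) + z^2 - z - 20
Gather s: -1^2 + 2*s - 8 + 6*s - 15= 8*s - 24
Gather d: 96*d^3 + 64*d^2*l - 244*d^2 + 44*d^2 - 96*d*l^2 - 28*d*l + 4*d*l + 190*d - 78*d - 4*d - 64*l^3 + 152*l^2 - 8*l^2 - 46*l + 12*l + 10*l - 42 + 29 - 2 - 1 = 96*d^3 + d^2*(64*l - 200) + d*(-96*l^2 - 24*l + 108) - 64*l^3 + 144*l^2 - 24*l - 16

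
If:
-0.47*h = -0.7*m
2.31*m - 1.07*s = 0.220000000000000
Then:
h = 0.689877498388137*s + 0.141843971631206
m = 0.463203463203463*s + 0.0952380952380952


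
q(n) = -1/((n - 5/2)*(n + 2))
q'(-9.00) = 0.00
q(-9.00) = -0.01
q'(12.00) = 0.00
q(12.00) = -0.00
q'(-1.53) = -0.99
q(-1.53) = 0.53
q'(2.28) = 4.58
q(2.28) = 1.06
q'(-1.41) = -0.62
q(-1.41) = 0.43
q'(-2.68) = -0.47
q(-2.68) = -0.28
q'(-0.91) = -0.17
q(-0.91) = 0.27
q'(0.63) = 0.03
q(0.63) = 0.20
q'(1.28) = 0.13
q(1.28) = 0.25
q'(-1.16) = -0.30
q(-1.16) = 0.33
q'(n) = 1/((n - 5/2)*(n + 2)^2) + 1/((n - 5/2)^2*(n + 2))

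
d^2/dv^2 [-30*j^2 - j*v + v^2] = 2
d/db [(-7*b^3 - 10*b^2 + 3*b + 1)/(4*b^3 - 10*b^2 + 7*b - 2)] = (110*b^4 - 122*b^3 - 10*b^2 + 60*b - 13)/(16*b^6 - 80*b^5 + 156*b^4 - 156*b^3 + 89*b^2 - 28*b + 4)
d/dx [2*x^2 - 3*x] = 4*x - 3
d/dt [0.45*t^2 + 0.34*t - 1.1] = 0.9*t + 0.34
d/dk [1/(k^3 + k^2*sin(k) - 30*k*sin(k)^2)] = (-k^2*cos(k) - 3*k^2 - 2*k*sin(k) + 30*k*sin(2*k) + 30*sin(k)^2)/(k^2*(k^2 + k*sin(k) - 30*sin(k)^2)^2)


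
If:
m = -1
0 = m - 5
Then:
No Solution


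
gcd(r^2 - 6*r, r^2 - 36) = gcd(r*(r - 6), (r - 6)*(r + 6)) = r - 6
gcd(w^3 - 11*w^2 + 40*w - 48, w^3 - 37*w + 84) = w^2 - 7*w + 12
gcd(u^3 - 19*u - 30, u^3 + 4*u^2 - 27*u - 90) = u^2 - 2*u - 15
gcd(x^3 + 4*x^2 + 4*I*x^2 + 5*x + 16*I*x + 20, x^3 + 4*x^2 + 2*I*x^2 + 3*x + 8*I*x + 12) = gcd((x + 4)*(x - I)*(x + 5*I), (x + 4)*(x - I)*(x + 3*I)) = x^2 + x*(4 - I) - 4*I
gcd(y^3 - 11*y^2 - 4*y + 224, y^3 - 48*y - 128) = y^2 - 4*y - 32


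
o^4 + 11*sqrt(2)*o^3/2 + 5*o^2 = o^2*(o + sqrt(2)/2)*(o + 5*sqrt(2))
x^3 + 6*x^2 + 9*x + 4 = (x + 1)^2*(x + 4)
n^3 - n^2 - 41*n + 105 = (n - 5)*(n - 3)*(n + 7)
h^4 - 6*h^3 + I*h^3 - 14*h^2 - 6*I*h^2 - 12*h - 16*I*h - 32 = (h - 8)*(h + 2)*(h - I)*(h + 2*I)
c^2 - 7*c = c*(c - 7)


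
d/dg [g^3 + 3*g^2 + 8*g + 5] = 3*g^2 + 6*g + 8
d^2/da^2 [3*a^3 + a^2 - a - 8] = 18*a + 2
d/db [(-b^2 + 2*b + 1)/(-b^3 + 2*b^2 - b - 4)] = (-b^4 + 4*b^3 + 4*b - 7)/(b^6 - 4*b^5 + 6*b^4 + 4*b^3 - 15*b^2 + 8*b + 16)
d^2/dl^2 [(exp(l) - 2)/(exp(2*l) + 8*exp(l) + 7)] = (exp(4*l) - 16*exp(3*l) - 90*exp(2*l) - 128*exp(l) + 161)*exp(l)/(exp(6*l) + 24*exp(5*l) + 213*exp(4*l) + 848*exp(3*l) + 1491*exp(2*l) + 1176*exp(l) + 343)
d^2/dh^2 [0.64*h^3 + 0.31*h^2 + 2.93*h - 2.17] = 3.84*h + 0.62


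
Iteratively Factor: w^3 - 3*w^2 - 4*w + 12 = (w - 2)*(w^2 - w - 6) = (w - 2)*(w + 2)*(w - 3)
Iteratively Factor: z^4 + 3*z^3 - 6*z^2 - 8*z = (z)*(z^3 + 3*z^2 - 6*z - 8) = z*(z - 2)*(z^2 + 5*z + 4) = z*(z - 2)*(z + 1)*(z + 4)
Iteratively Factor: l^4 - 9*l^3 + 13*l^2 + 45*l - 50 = (l + 2)*(l^3 - 11*l^2 + 35*l - 25) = (l - 5)*(l + 2)*(l^2 - 6*l + 5) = (l - 5)*(l - 1)*(l + 2)*(l - 5)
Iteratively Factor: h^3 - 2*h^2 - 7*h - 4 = (h + 1)*(h^2 - 3*h - 4) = (h + 1)^2*(h - 4)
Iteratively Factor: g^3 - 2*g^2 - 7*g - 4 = (g + 1)*(g^2 - 3*g - 4) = (g - 4)*(g + 1)*(g + 1)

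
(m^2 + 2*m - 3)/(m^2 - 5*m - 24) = (m - 1)/(m - 8)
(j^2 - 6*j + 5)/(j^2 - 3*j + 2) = (j - 5)/(j - 2)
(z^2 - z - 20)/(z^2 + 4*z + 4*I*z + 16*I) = (z - 5)/(z + 4*I)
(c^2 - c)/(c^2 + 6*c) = (c - 1)/(c + 6)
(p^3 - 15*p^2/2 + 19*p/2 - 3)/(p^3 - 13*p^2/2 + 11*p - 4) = (p^2 - 7*p + 6)/(p^2 - 6*p + 8)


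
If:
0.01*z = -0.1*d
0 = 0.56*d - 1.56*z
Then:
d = 0.00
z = 0.00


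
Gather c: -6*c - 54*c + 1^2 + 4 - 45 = -60*c - 40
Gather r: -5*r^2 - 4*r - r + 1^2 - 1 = -5*r^2 - 5*r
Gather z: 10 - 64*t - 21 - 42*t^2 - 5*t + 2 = -42*t^2 - 69*t - 9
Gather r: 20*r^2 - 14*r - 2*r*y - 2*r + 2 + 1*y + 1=20*r^2 + r*(-2*y - 16) + y + 3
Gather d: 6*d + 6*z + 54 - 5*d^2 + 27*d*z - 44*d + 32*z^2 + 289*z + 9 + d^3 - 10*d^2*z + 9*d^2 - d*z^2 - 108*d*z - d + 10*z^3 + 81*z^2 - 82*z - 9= d^3 + d^2*(4 - 10*z) + d*(-z^2 - 81*z - 39) + 10*z^3 + 113*z^2 + 213*z + 54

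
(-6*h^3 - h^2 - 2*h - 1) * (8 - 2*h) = 12*h^4 - 46*h^3 - 4*h^2 - 14*h - 8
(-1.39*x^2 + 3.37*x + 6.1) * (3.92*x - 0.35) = -5.4488*x^3 + 13.6969*x^2 + 22.7325*x - 2.135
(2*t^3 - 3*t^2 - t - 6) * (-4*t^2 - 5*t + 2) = -8*t^5 + 2*t^4 + 23*t^3 + 23*t^2 + 28*t - 12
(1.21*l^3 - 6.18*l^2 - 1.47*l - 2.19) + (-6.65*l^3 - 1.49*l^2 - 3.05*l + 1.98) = -5.44*l^3 - 7.67*l^2 - 4.52*l - 0.21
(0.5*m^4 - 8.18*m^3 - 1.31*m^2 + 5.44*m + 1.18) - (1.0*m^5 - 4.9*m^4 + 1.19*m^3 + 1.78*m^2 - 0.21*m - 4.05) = -1.0*m^5 + 5.4*m^4 - 9.37*m^3 - 3.09*m^2 + 5.65*m + 5.23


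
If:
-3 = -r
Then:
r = 3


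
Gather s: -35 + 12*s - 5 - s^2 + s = -s^2 + 13*s - 40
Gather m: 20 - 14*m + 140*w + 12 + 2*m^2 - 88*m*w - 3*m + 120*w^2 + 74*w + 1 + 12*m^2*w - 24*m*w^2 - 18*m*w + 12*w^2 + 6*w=m^2*(12*w + 2) + m*(-24*w^2 - 106*w - 17) + 132*w^2 + 220*w + 33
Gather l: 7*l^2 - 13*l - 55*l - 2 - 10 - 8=7*l^2 - 68*l - 20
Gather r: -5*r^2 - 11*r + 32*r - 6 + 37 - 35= -5*r^2 + 21*r - 4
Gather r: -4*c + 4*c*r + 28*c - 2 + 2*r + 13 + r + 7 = 24*c + r*(4*c + 3) + 18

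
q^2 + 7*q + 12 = (q + 3)*(q + 4)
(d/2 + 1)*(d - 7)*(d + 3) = d^3/2 - d^2 - 29*d/2 - 21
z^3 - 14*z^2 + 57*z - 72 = (z - 8)*(z - 3)^2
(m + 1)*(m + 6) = m^2 + 7*m + 6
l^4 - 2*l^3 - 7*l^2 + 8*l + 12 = (l - 3)*(l - 2)*(l + 1)*(l + 2)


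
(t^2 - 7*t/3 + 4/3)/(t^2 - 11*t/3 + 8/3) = (3*t - 4)/(3*t - 8)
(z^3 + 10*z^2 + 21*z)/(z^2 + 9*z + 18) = z*(z + 7)/(z + 6)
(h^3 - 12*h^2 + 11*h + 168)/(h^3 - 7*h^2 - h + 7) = (h^2 - 5*h - 24)/(h^2 - 1)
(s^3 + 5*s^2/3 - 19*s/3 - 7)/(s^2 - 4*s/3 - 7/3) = s + 3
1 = 1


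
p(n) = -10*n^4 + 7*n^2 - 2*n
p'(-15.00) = 134788.00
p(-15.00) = -504645.00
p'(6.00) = -8558.00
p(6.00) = -12720.00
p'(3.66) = -1911.88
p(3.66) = -1707.97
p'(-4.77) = 4272.47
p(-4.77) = -5008.13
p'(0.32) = 1.17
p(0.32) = -0.03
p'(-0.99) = 22.95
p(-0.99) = -0.77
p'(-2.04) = 309.03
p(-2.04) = -139.98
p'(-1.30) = 67.68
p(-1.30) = -14.13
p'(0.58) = -1.68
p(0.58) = 0.06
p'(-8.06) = 20829.42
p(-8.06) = -41731.83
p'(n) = -40*n^3 + 14*n - 2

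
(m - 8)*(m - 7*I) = m^2 - 8*m - 7*I*m + 56*I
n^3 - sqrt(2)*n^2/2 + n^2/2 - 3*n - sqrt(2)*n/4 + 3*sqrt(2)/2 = (n - 3/2)*(n + 2)*(n - sqrt(2)/2)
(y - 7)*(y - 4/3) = y^2 - 25*y/3 + 28/3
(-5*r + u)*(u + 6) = -5*r*u - 30*r + u^2 + 6*u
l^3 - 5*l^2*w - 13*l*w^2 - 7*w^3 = (l - 7*w)*(l + w)^2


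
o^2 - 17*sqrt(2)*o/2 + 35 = (o - 5*sqrt(2))*(o - 7*sqrt(2)/2)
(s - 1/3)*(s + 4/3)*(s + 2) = s^3 + 3*s^2 + 14*s/9 - 8/9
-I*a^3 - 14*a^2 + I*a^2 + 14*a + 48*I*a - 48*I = (a - 8*I)*(a - 6*I)*(-I*a + I)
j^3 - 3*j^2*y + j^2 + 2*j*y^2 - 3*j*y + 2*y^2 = (j + 1)*(j - 2*y)*(j - y)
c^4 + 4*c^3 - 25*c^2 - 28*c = c*(c - 4)*(c + 1)*(c + 7)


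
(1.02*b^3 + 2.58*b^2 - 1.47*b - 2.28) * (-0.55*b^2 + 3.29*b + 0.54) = -0.561*b^5 + 1.9368*b^4 + 9.8475*b^3 - 2.1891*b^2 - 8.295*b - 1.2312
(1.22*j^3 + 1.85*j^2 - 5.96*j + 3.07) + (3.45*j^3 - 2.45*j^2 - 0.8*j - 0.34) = 4.67*j^3 - 0.6*j^2 - 6.76*j + 2.73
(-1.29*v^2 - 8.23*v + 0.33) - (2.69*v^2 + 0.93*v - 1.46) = -3.98*v^2 - 9.16*v + 1.79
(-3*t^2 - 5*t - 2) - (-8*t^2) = 5*t^2 - 5*t - 2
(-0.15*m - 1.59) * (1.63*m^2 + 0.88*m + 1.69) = -0.2445*m^3 - 2.7237*m^2 - 1.6527*m - 2.6871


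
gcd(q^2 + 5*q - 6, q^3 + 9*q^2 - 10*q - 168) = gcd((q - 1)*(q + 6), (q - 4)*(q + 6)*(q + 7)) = q + 6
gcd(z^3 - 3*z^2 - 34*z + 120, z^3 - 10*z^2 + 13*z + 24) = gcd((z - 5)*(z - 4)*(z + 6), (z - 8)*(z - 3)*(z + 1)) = 1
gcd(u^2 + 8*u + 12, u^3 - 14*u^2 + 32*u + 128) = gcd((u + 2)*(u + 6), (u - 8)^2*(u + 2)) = u + 2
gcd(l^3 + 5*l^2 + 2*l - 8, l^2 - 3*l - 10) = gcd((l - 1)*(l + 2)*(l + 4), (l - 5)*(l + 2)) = l + 2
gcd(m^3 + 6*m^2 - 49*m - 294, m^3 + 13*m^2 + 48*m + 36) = m + 6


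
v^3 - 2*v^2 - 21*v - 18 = (v - 6)*(v + 1)*(v + 3)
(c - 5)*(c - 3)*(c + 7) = c^3 - c^2 - 41*c + 105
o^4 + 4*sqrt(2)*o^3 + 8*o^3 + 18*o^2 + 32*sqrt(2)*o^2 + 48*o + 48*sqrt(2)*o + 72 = (o + 2)*(o + 6)*(o + sqrt(2))*(o + 3*sqrt(2))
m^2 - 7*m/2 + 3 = (m - 2)*(m - 3/2)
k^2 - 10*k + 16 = (k - 8)*(k - 2)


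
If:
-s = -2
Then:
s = 2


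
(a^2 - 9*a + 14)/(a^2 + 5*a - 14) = (a - 7)/(a + 7)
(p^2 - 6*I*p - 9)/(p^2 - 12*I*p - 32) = (-p^2 + 6*I*p + 9)/(-p^2 + 12*I*p + 32)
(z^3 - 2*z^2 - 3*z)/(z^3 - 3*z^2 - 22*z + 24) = z*(z^2 - 2*z - 3)/(z^3 - 3*z^2 - 22*z + 24)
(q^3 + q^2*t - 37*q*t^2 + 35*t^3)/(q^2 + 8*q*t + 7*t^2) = (q^2 - 6*q*t + 5*t^2)/(q + t)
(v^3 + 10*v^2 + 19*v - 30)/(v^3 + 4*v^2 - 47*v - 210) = (v - 1)/(v - 7)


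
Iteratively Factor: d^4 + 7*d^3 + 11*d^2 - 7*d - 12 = (d + 3)*(d^3 + 4*d^2 - d - 4) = (d + 3)*(d + 4)*(d^2 - 1) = (d - 1)*(d + 3)*(d + 4)*(d + 1)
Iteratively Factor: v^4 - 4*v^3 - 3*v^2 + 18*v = (v + 2)*(v^3 - 6*v^2 + 9*v) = v*(v + 2)*(v^2 - 6*v + 9) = v*(v - 3)*(v + 2)*(v - 3)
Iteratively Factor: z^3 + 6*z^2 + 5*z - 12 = (z + 3)*(z^2 + 3*z - 4) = (z + 3)*(z + 4)*(z - 1)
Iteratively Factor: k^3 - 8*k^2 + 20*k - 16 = (k - 2)*(k^2 - 6*k + 8) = (k - 2)^2*(k - 4)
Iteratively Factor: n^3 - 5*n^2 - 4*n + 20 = (n + 2)*(n^2 - 7*n + 10) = (n - 2)*(n + 2)*(n - 5)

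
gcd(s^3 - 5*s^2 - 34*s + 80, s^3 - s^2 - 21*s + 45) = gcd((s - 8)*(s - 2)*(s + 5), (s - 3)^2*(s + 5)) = s + 5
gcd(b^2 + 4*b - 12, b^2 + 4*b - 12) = b^2 + 4*b - 12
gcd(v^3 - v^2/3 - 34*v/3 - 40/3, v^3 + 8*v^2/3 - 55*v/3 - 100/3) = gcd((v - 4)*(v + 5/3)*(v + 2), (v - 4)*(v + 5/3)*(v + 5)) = v^2 - 7*v/3 - 20/3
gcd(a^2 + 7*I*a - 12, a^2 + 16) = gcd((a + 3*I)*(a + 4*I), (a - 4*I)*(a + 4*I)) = a + 4*I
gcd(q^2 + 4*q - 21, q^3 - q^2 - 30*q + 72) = q - 3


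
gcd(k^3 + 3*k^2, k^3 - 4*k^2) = k^2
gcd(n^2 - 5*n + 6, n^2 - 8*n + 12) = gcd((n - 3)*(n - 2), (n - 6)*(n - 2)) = n - 2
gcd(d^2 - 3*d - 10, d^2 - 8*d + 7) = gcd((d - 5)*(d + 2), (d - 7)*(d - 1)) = 1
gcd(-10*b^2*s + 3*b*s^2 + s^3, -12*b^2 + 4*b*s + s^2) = -2*b + s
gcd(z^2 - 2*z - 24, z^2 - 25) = 1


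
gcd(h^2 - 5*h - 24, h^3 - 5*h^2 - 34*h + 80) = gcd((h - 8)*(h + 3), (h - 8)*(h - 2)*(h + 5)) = h - 8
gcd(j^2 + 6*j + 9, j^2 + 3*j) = j + 3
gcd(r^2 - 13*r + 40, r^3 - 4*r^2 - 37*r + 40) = r - 8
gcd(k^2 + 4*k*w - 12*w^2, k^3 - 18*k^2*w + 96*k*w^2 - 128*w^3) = -k + 2*w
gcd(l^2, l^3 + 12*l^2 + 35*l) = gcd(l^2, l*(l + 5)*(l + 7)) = l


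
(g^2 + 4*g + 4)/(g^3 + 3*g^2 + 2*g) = (g + 2)/(g*(g + 1))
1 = 1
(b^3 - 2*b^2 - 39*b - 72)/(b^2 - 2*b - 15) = (b^2 - 5*b - 24)/(b - 5)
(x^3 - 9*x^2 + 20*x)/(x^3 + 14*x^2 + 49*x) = (x^2 - 9*x + 20)/(x^2 + 14*x + 49)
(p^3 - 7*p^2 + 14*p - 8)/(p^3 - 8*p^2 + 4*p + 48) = (p^2 - 3*p + 2)/(p^2 - 4*p - 12)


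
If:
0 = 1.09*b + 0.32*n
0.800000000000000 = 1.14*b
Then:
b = 0.70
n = -2.39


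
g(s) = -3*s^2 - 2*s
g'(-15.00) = 88.00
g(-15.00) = -645.00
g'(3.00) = -20.00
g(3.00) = -33.00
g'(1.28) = -9.68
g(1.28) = -7.48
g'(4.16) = -26.96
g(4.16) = -60.24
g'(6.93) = -43.58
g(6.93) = -157.93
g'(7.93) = -49.58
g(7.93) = -204.51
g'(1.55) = -11.30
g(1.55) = -10.31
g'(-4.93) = 27.58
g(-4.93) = -63.05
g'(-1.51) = 7.06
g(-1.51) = -3.82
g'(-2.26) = 11.56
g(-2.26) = -10.80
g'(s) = -6*s - 2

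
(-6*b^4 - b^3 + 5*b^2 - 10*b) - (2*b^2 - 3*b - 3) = -6*b^4 - b^3 + 3*b^2 - 7*b + 3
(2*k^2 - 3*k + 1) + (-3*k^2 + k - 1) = -k^2 - 2*k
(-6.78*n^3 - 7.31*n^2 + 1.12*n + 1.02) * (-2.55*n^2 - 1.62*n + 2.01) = 17.289*n^5 + 29.6241*n^4 - 4.6416*n^3 - 19.1085*n^2 + 0.5988*n + 2.0502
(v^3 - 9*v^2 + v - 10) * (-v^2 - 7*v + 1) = -v^5 + 2*v^4 + 63*v^3 - 6*v^2 + 71*v - 10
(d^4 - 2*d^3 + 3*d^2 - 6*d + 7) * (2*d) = 2*d^5 - 4*d^4 + 6*d^3 - 12*d^2 + 14*d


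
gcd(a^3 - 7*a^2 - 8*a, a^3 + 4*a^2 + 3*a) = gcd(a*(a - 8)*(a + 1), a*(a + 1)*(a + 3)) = a^2 + a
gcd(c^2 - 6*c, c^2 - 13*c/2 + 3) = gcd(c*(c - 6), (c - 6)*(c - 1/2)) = c - 6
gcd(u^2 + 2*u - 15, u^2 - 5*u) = 1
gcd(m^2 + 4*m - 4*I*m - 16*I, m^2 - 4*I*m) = m - 4*I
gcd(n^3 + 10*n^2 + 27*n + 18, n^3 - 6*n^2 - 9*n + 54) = n + 3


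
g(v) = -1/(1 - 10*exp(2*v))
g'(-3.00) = -0.05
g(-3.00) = -1.03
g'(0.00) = -0.25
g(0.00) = 0.11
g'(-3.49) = -0.02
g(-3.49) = -1.01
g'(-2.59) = -0.13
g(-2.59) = -1.06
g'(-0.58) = -1.38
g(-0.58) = 0.47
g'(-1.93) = -0.68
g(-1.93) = -1.27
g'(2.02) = -0.00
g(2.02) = 0.00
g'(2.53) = -0.00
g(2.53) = 0.00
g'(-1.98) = -0.58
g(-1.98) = -1.24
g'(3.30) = -0.00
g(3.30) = 0.00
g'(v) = -20*exp(2*v)/(1 - 10*exp(2*v))^2 = -20*exp(2*v)/(10*exp(2*v) - 1)^2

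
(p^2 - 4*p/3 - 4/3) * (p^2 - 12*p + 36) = p^4 - 40*p^3/3 + 152*p^2/3 - 32*p - 48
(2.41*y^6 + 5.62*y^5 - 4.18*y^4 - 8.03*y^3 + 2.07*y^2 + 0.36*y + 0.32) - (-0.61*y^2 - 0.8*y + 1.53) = 2.41*y^6 + 5.62*y^5 - 4.18*y^4 - 8.03*y^3 + 2.68*y^2 + 1.16*y - 1.21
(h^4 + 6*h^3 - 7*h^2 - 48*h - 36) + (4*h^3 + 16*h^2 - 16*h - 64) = h^4 + 10*h^3 + 9*h^2 - 64*h - 100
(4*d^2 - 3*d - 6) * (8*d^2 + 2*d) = 32*d^4 - 16*d^3 - 54*d^2 - 12*d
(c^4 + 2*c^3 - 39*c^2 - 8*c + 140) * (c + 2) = c^5 + 4*c^4 - 35*c^3 - 86*c^2 + 124*c + 280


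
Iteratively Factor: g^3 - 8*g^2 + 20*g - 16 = (g - 2)*(g^2 - 6*g + 8) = (g - 2)^2*(g - 4)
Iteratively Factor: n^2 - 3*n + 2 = (n - 2)*(n - 1)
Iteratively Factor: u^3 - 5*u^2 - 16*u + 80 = (u + 4)*(u^2 - 9*u + 20) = (u - 5)*(u + 4)*(u - 4)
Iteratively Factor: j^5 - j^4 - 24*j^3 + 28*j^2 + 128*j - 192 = (j - 4)*(j^4 + 3*j^3 - 12*j^2 - 20*j + 48) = (j - 4)*(j - 2)*(j^3 + 5*j^2 - 2*j - 24) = (j - 4)*(j - 2)*(j + 3)*(j^2 + 2*j - 8) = (j - 4)*(j - 2)^2*(j + 3)*(j + 4)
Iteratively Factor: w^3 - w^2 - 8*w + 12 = (w - 2)*(w^2 + w - 6) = (w - 2)^2*(w + 3)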